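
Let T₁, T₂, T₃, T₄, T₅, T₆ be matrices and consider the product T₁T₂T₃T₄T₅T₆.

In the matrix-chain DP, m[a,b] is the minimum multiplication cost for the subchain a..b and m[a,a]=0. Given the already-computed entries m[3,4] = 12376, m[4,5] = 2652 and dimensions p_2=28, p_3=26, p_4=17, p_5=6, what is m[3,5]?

m[3,5] = min over k∈[3,4] of m[3,k]+m[k+1,5]+p_{2}·p_k·p_{5}.
k=3: 0 + 2652 + 28·26·6 = 7020; k=4: 12376 + 0 + 28·17·6 = 15232.
Minimum: 7020 at k=3.

7020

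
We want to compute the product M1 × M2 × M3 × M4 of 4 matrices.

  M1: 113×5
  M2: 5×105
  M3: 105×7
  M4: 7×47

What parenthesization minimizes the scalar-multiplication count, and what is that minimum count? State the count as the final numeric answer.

Adjacent pairs: M1M2 = 113·5·105 = 59325; M2M3 = 5·105·7 = 3675; M3M4 = 105·7·47 = 34545.
Length 3: M1..M3: k=1: 0+3675+113·5·7=7630; k=2: 59325+0+113·105·7=142380 → min 7630 | M2..M4: k=2: 0+34545+5·105·47=59220; k=3: 3675+0+5·7·47=5320 → min 5320.
Length 4: M1..M4: k=1: 0+5320+113·5·47=31875; k=2: 59325+34545+113·105·47=651525; k=3: 7630+0+113·7·47=44807 → min 31875.
Optimal parenthesization: (M1 × ((M2 × M3) × M4)) with cost 31875.

31875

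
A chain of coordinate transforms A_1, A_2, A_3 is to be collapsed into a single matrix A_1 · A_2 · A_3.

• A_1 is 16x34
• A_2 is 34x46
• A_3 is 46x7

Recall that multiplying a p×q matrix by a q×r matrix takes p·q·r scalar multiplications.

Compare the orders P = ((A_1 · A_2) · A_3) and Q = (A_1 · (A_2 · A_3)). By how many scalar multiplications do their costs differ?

Order P = ((A_1 · A_2) · A_3): (A_1 · A_2): 16×34 by 34×46 → 16×46, cost 16·34·46 = 25024; ((A_1 · A_2) · A_3): 16×46 by 46×7 → 16×7, cost 16·46·7 = 5152; cumulative 30176. Total 30176.
Order Q = (A_1 · (A_2 · A_3)): (A_2 · A_3): 34×46 by 46×7 → 34×7, cost 34·46·7 = 10948; (A_1 · (A_2 · A_3)): 16×34 by 34×7 → 16×7, cost 16·34·7 = 3808; cumulative 14756. Total 14756.
Difference: |30176 − 14756| = 15420.

15420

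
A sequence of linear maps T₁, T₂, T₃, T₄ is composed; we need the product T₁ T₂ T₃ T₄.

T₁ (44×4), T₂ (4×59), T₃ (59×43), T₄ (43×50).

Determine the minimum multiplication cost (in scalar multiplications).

27548

Adjacent pairs: T₁T₂ = 44·4·59 = 10384; T₂T₃ = 4·59·43 = 10148; T₃T₄ = 59·43·50 = 126850.
Length 3: T₁..T₃: k=1: 0+10148+44·4·43=17716; k=2: 10384+0+44·59·43=122012 → min 17716 | T₂..T₄: k=2: 0+126850+4·59·50=138650; k=3: 10148+0+4·43·50=18748 → min 18748.
Length 4: T₁..T₄: k=1: 0+18748+44·4·50=27548; k=2: 10384+126850+44·59·50=267034; k=3: 17716+0+44·43·50=112316 → min 27548.
Optimal order: (T₁ ((T₂ T₃) T₄)) with cost 27548.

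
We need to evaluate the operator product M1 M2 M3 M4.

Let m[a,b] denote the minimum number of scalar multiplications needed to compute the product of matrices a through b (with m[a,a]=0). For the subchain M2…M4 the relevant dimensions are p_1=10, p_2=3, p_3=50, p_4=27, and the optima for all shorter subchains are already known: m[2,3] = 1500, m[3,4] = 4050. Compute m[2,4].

4860

m[2,4] = min over k∈[2,3] of m[2,k]+m[k+1,4]+p_{1}·p_k·p_{4}.
k=2: 0 + 4050 + 10·3·27 = 4860; k=3: 1500 + 0 + 10·50·27 = 15000.
Minimum: 4860 at k=2.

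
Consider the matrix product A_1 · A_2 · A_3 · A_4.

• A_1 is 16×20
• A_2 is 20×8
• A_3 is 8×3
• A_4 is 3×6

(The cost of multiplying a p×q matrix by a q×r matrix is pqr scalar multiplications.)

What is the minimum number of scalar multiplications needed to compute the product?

1728

Adjacent pairs: A_1A_2 = 16·20·8 = 2560; A_2A_3 = 20·8·3 = 480; A_3A_4 = 8·3·6 = 144.
Length 3: A_1..A_3: k=1: 0+480+16·20·3=1440; k=2: 2560+0+16·8·3=2944 → min 1440 | A_2..A_4: k=2: 0+144+20·8·6=1104; k=3: 480+0+20·3·6=840 → min 840.
Length 4: A_1..A_4: k=1: 0+840+16·20·6=2760; k=2: 2560+144+16·8·6=3472; k=3: 1440+0+16·3·6=1728 → min 1728.
Optimal order: ((A_1 · (A_2 · A_3)) · A_4) with cost 1728.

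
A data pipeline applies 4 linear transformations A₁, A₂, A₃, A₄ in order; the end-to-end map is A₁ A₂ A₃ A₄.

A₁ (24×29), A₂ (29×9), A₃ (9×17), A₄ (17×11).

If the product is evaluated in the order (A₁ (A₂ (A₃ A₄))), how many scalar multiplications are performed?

(A₃ A₄): 9×17 by 17×11 → 9×11, cost 9·17·11 = 1683
(A₂ (A₃ A₄)): 29×9 by 9×11 → 29×11, cost 29·9·11 = 2871; cumulative 4554
(A₁ (A₂ (A₃ A₄))): 24×29 by 29×11 → 24×11, cost 24·29·11 = 7656; cumulative 12210
Total: 12210 scalar multiplications.

12210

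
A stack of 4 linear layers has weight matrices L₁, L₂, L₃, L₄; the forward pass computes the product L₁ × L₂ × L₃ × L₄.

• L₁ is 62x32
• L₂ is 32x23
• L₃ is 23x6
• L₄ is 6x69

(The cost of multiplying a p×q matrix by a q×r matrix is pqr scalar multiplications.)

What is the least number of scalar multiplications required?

41988

Adjacent pairs: L₁L₂ = 62·32·23 = 45632; L₂L₃ = 32·23·6 = 4416; L₃L₄ = 23·6·69 = 9522.
Length 3: L₁..L₃: k=1: 0+4416+62·32·6=16320; k=2: 45632+0+62·23·6=54188 → min 16320 | L₂..L₄: k=2: 0+9522+32·23·69=60306; k=3: 4416+0+32·6·69=17664 → min 17664.
Length 4: L₁..L₄: k=1: 0+17664+62·32·69=154560; k=2: 45632+9522+62·23·69=153548; k=3: 16320+0+62·6·69=41988 → min 41988.
Optimal order: ((L₁ × (L₂ × L₃)) × L₄) with cost 41988.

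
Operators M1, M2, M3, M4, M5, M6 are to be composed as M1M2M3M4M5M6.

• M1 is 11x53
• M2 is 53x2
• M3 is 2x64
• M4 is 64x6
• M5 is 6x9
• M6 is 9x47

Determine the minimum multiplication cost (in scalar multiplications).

3922

Adjacent pairs: M1M2 = 11·53·2 = 1166; M2M3 = 53·2·64 = 6784; M3M4 = 2·64·6 = 768; M4M5 = 64·6·9 = 3456; M5M6 = 6·9·47 = 2538.
Length 3: M1..M3: k=1: 0+6784+11·53·64=44096; k=2: 1166+0+11·2·64=2574 → min 2574 | M2..M4: k=2: 0+768+53·2·6=1404; k=3: 6784+0+53·64·6=27136 → min 1404 | M3..M5: k=3: 0+3456+2·64·9=4608; k=4: 768+0+2·6·9=876 → min 876 | M4..M6: k=4: 0+2538+64·6·47=20586; k=5: 3456+0+64·9·47=30528 → min 20586.
Length 4: M1..M4: k=1: 0+1404+11·53·6=4902; k=2: 1166+768+11·2·6=2066; k=3: 2574+0+11·64·6=6798 → min 2066 | M2..M5: k=2: 0+876+53·2·9=1830; k=3: 6784+3456+53·64·9=40768; k=4: 1404+0+53·6·9=4266 → min 1830 | M3..M6: k=3: 0+20586+2·64·47=26602; k=4: 768+2538+2·6·47=3870; k=5: 876+0+2·9·47=1722 → min 1722.
Length 5: M1..M5: k=1: 0+1830+11·53·9=7077; k=2: 1166+876+11·2·9=2240; k=3: 2574+3456+11·64·9=12366; k=4: 2066+0+11·6·9=2660 → min 2240 | M2..M6: k=2: 0+1722+53·2·47=6704; k=3: 6784+20586+53·64·47=186794; k=4: 1404+2538+53·6·47=18888; k=5: 1830+0+53·9·47=24249 → min 6704.
Length 6: M1..M6: k=1: 0+6704+11·53·47=34105; k=2: 1166+1722+11·2·47=3922; k=3: 2574+20586+11·64·47=56248; k=4: 2066+2538+11·6·47=7706; k=5: 2240+0+11·9·47=6893 → min 3922.
Optimal order: ((M1M2)(((M3M4)M5)M6)) with cost 3922.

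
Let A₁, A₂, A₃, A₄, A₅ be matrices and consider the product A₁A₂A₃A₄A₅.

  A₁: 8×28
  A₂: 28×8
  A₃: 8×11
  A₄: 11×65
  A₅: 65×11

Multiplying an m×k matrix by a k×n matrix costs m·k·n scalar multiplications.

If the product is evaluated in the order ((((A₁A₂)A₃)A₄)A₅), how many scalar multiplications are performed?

(A₁A₂): 8×28 by 28×8 → 8×8, cost 8·28·8 = 1792
((A₁A₂)A₃): 8×8 by 8×11 → 8×11, cost 8·8·11 = 704; cumulative 2496
(((A₁A₂)A₃)A₄): 8×11 by 11×65 → 8×65, cost 8·11·65 = 5720; cumulative 8216
((((A₁A₂)A₃)A₄)A₅): 8×65 by 65×11 → 8×11, cost 8·65·11 = 5720; cumulative 13936
Total: 13936 scalar multiplications.

13936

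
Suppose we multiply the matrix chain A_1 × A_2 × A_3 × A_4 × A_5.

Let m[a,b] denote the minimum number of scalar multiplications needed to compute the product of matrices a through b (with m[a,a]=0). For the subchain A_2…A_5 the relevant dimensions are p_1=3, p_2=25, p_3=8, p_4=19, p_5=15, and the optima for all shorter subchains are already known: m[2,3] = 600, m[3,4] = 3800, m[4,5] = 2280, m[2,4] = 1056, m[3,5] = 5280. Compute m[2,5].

1911

m[2,5] = min over k∈[2,4] of m[2,k]+m[k+1,5]+p_{1}·p_k·p_{5}.
k=2: 0 + 5280 + 3·25·15 = 6405; k=3: 600 + 2280 + 3·8·15 = 3240; k=4: 1056 + 0 + 3·19·15 = 1911.
Minimum: 1911 at k=4.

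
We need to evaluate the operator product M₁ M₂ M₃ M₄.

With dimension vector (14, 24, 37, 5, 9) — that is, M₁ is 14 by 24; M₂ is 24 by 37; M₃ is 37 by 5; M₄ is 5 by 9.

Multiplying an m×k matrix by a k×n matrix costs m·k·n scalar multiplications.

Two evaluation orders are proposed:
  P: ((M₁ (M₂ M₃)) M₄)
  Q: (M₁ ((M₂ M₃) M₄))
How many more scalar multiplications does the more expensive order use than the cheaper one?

Order P = ((M₁ (M₂ M₃)) M₄): (M₂ M₃): 24×37 by 37×5 → 24×5, cost 24·37·5 = 4440; (M₁ (M₂ M₃)): 14×24 by 24×5 → 14×5, cost 14·24·5 = 1680; cumulative 6120; ((M₁ (M₂ M₃)) M₄): 14×5 by 5×9 → 14×9, cost 14·5·9 = 630; cumulative 6750. Total 6750.
Order Q = (M₁ ((M₂ M₃) M₄)): (M₂ M₃): 24×37 by 37×5 → 24×5, cost 24·37·5 = 4440; ((M₂ M₃) M₄): 24×5 by 5×9 → 24×9, cost 24·5·9 = 1080; cumulative 5520; (M₁ ((M₂ M₃) M₄)): 14×24 by 24×9 → 14×9, cost 14·24·9 = 3024; cumulative 8544. Total 8544.
Difference: |6750 − 8544| = 1794.

1794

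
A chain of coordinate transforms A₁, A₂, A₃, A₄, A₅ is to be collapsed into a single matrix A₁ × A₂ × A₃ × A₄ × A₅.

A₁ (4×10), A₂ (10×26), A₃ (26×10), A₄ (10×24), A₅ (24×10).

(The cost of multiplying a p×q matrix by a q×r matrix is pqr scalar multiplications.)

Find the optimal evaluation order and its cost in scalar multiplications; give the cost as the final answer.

Adjacent pairs: A₁A₂ = 4·10·26 = 1040; A₂A₃ = 10·26·10 = 2600; A₃A₄ = 26·10·24 = 6240; A₄A₅ = 10·24·10 = 2400.
Length 3: A₁..A₃: k=1: 0+2600+4·10·10=3000; k=2: 1040+0+4·26·10=2080 → min 2080 | A₂..A₄: k=2: 0+6240+10·26·24=12480; k=3: 2600+0+10·10·24=5000 → min 5000 | A₃..A₅: k=3: 0+2400+26·10·10=5000; k=4: 6240+0+26·24·10=12480 → min 5000.
Length 4: A₁..A₄: k=1: 0+5000+4·10·24=5960; k=2: 1040+6240+4·26·24=9776; k=3: 2080+0+4·10·24=3040 → min 3040 | A₂..A₅: k=2: 0+5000+10·26·10=7600; k=3: 2600+2400+10·10·10=6000; k=4: 5000+0+10·24·10=7400 → min 6000.
Length 5: A₁..A₅: k=1: 0+6000+4·10·10=6400; k=2: 1040+5000+4·26·10=7080; k=3: 2080+2400+4·10·10=4880; k=4: 3040+0+4·24·10=4000 → min 4000.
Optimal parenthesization: ((((A₁ × A₂) × A₃) × A₄) × A₅) with cost 4000.

4000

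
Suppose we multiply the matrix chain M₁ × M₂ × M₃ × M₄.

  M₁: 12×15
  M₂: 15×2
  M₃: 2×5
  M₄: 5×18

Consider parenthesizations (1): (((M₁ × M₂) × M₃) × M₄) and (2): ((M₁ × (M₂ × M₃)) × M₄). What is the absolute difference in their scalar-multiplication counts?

570

Order (1) = (((M₁ × M₂) × M₃) × M₄): (M₁ × M₂): 12×15 by 15×2 → 12×2, cost 12·15·2 = 360; ((M₁ × M₂) × M₃): 12×2 by 2×5 → 12×5, cost 12·2·5 = 120; cumulative 480; (((M₁ × M₂) × M₃) × M₄): 12×5 by 5×18 → 12×18, cost 12·5·18 = 1080; cumulative 1560. Total 1560.
Order (2) = ((M₁ × (M₂ × M₃)) × M₄): (M₂ × M₃): 15×2 by 2×5 → 15×5, cost 15·2·5 = 150; (M₁ × (M₂ × M₃)): 12×15 by 15×5 → 12×5, cost 12·15·5 = 900; cumulative 1050; ((M₁ × (M₂ × M₃)) × M₄): 12×5 by 5×18 → 12×18, cost 12·5·18 = 1080; cumulative 2130. Total 2130.
Difference: |1560 − 2130| = 570.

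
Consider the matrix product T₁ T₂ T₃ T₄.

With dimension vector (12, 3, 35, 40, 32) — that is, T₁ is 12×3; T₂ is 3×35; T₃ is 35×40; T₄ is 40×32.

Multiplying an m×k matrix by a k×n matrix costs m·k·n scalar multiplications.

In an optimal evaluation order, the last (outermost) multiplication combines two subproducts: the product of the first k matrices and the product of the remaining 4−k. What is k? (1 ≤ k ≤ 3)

1

Adjacent pairs: T₁T₂ = 12·3·35 = 1260; T₂T₃ = 3·35·40 = 4200; T₃T₄ = 35·40·32 = 44800.
Length 3: T₁..T₃: k=1: 0+4200+12·3·40=5640; k=2: 1260+0+12·35·40=18060 → min 5640 | T₂..T₄: k=2: 0+44800+3·35·32=48160; k=3: 4200+0+3·40·32=8040 → min 8040.
Top-level splits: k=1: (T₁..T₁)·(T₂..T₄) → 0+8040+12·3·32 = 9192; k=2: (T₁..T₂)·(T₃..T₄) → 1260+44800+12·35·32 = 59500; k=3: (T₁..T₃)·(T₄..T₄) → 5640+0+12·40·32 = 21000.
Best split is after T₁, i.e. k = 1.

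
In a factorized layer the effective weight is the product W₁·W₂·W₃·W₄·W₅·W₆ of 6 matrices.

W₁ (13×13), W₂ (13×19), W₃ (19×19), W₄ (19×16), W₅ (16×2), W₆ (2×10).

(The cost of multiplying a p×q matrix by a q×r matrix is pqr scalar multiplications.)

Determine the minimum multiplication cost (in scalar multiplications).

2422

Adjacent pairs: W₁W₂ = 13·13·19 = 3211; W₂W₃ = 13·19·19 = 4693; W₃W₄ = 19·19·16 = 5776; W₄W₅ = 19·16·2 = 608; W₅W₆ = 16·2·10 = 320.
Length 3: W₁..W₃: k=1: 0+4693+13·13·19=7904; k=2: 3211+0+13·19·19=7904 → min 7904 | W₂..W₄: k=2: 0+5776+13·19·16=9728; k=3: 4693+0+13·19·16=8645 → min 8645 | W₃..W₅: k=3: 0+608+19·19·2=1330; k=4: 5776+0+19·16·2=6384 → min 1330 | W₄..W₆: k=4: 0+320+19·16·10=3360; k=5: 608+0+19·2·10=988 → min 988.
Length 4: W₁..W₄: k=1: 0+8645+13·13·16=11349; k=2: 3211+5776+13·19·16=12939; k=3: 7904+0+13·19·16=11856 → min 11349 | W₂..W₅: k=2: 0+1330+13·19·2=1824; k=3: 4693+608+13·19·2=5795; k=4: 8645+0+13·16·2=9061 → min 1824 | W₃..W₆: k=3: 0+988+19·19·10=4598; k=4: 5776+320+19·16·10=9136; k=5: 1330+0+19·2·10=1710 → min 1710.
Length 5: W₁..W₅: k=1: 0+1824+13·13·2=2162; k=2: 3211+1330+13·19·2=5035; k=3: 7904+608+13·19·2=9006; k=4: 11349+0+13·16·2=11765 → min 2162 | W₂..W₆: k=2: 0+1710+13·19·10=4180; k=3: 4693+988+13·19·10=8151; k=4: 8645+320+13·16·10=11045; k=5: 1824+0+13·2·10=2084 → min 2084.
Length 6: W₁..W₆: k=1: 0+2084+13·13·10=3774; k=2: 3211+1710+13·19·10=7391; k=3: 7904+988+13·19·10=11362; k=4: 11349+320+13·16·10=13749; k=5: 2162+0+13·2·10=2422 → min 2422.
Optimal order: ((W₁·(W₂·(W₃·(W₄·W₅))))·W₆) with cost 2422.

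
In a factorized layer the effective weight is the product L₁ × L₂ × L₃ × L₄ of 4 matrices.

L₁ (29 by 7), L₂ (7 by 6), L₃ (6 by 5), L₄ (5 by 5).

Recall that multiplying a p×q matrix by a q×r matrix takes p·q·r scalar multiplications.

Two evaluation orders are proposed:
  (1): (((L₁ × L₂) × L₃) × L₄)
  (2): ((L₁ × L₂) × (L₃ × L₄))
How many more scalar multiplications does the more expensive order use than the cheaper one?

Order (1) = (((L₁ × L₂) × L₃) × L₄): (L₁ × L₂): 29×7 by 7×6 → 29×6, cost 29·7·6 = 1218; ((L₁ × L₂) × L₃): 29×6 by 6×5 → 29×5, cost 29·6·5 = 870; cumulative 2088; (((L₁ × L₂) × L₃) × L₄): 29×5 by 5×5 → 29×5, cost 29·5·5 = 725; cumulative 2813. Total 2813.
Order (2) = ((L₁ × L₂) × (L₃ × L₄)): (L₁ × L₂): 29×7 by 7×6 → 29×6, cost 29·7·6 = 1218; (L₃ × L₄): 6×5 by 5×5 → 6×5, cost 6·5·5 = 150; ((L₁ × L₂) × (L₃ × L₄)): 29×6 by 6×5 → 29×5, cost 29·6·5 = 870; cumulative 2238. Total 2238.
Difference: |2813 − 2238| = 575.

575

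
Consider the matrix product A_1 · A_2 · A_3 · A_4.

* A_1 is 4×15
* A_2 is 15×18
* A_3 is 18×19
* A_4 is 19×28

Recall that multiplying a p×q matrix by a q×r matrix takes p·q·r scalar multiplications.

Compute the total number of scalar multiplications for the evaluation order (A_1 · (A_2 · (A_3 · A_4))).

(A_3 · A_4): 18×19 by 19×28 → 18×28, cost 18·19·28 = 9576
(A_2 · (A_3 · A_4)): 15×18 by 18×28 → 15×28, cost 15·18·28 = 7560; cumulative 17136
(A_1 · (A_2 · (A_3 · A_4))): 4×15 by 15×28 → 4×28, cost 4·15·28 = 1680; cumulative 18816
Total: 18816 scalar multiplications.

18816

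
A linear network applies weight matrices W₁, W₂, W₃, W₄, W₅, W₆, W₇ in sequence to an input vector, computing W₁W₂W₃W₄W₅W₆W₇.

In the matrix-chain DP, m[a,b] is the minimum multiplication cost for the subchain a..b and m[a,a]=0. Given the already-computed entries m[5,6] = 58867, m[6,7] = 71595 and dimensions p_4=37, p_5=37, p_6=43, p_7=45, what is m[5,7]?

130462

m[5,7] = min over k∈[5,6] of m[5,k]+m[k+1,7]+p_{4}·p_k·p_{7}.
k=5: 0 + 71595 + 37·37·45 = 133200; k=6: 58867 + 0 + 37·43·45 = 130462.
Minimum: 130462 at k=6.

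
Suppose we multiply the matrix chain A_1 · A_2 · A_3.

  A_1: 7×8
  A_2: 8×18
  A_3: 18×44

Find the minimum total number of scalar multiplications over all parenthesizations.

Order (A_1 · (A_2 · A_3)): (A_2 · A_3): 8×18 by 18×44 → 8×44, cost 8·18·44 = 6336; (A_1 · (A_2 · A_3)): 7×8 by 8×44 → 7×44, cost 7·8·44 = 2464; cumulative 8800. Total 8800.
Order ((A_1 · A_2) · A_3): (A_1 · A_2): 7×8 by 8×18 → 7×18, cost 7·8·18 = 1008; ((A_1 · A_2) · A_3): 7×18 by 18×44 → 7×44, cost 7·18·44 = 5544; cumulative 6552. Total 6552.
Minimum: 6552.

6552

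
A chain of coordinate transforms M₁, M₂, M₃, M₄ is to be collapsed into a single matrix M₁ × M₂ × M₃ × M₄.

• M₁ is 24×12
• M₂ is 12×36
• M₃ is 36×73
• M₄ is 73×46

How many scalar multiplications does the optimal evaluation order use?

Adjacent pairs: M₁M₂ = 24·12·36 = 10368; M₂M₃ = 12·36·73 = 31536; M₃M₄ = 36·73·46 = 120888.
Length 3: M₁..M₃: k=1: 0+31536+24·12·73=52560; k=2: 10368+0+24·36·73=73440 → min 52560 | M₂..M₄: k=2: 0+120888+12·36·46=140760; k=3: 31536+0+12·73·46=71832 → min 71832.
Length 4: M₁..M₄: k=1: 0+71832+24·12·46=85080; k=2: 10368+120888+24·36·46=171000; k=3: 52560+0+24·73·46=133152 → min 85080.
Optimal order: (M₁ × ((M₂ × M₃) × M₄)) with cost 85080.

85080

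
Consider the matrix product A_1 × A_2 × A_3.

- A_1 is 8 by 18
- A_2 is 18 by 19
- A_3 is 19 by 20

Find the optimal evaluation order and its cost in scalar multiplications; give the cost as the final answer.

5776

(A_1 × (A_2 × A_3)): cost 9720.
((A_1 × A_2) × A_3): cost 5776.
Optimal: ((A_1 × A_2) × A_3) with cost 5776.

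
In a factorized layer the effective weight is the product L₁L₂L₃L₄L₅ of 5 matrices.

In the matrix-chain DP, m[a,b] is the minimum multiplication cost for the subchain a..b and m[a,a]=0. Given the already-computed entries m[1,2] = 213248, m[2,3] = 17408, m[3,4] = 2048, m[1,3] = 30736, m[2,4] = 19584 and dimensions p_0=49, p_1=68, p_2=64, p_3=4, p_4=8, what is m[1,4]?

32304

m[1,4] = min over k∈[1,3] of m[1,k]+m[k+1,4]+p_{0}·p_k·p_{4}.
k=1: 0 + 19584 + 49·68·8 = 46240; k=2: 213248 + 2048 + 49·64·8 = 240384; k=3: 30736 + 0 + 49·4·8 = 32304.
Minimum: 32304 at k=3.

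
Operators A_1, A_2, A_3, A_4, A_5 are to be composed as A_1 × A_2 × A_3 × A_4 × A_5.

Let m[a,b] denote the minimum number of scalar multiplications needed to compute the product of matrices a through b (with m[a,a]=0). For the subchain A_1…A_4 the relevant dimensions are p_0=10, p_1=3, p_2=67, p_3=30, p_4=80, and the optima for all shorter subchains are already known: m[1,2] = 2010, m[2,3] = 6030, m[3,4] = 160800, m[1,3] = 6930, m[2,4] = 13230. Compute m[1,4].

15630

m[1,4] = min over k∈[1,3] of m[1,k]+m[k+1,4]+p_{0}·p_k·p_{4}.
k=1: 0 + 13230 + 10·3·80 = 15630; k=2: 2010 + 160800 + 10·67·80 = 216410; k=3: 6930 + 0 + 10·30·80 = 30930.
Minimum: 15630 at k=1.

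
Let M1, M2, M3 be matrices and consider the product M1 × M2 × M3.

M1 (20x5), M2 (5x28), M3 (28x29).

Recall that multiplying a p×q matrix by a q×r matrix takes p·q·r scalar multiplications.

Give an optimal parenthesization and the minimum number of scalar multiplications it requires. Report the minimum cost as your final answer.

(M1 × (M2 × M3)): cost 6960.
((M1 × M2) × M3): cost 19040.
Optimal: (M1 × (M2 × M3)) with cost 6960.

6960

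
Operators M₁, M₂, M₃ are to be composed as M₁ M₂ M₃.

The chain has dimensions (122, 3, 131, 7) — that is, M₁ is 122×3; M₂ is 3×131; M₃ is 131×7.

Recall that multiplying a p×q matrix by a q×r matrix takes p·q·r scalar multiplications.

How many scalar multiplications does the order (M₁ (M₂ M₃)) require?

5313

(M₂ M₃): 3×131 by 131×7 → 3×7, cost 3·131·7 = 2751
(M₁ (M₂ M₃)): 122×3 by 3×7 → 122×7, cost 122·3·7 = 2562; cumulative 5313
Total: 5313 scalar multiplications.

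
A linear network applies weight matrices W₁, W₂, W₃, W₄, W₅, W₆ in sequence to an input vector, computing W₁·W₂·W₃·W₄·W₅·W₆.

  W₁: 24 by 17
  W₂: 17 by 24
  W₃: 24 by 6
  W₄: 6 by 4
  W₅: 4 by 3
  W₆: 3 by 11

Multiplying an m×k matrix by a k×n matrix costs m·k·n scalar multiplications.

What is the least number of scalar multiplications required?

Adjacent pairs: W₁W₂ = 24·17·24 = 9792; W₂W₃ = 17·24·6 = 2448; W₃W₄ = 24·6·4 = 576; W₄W₅ = 6·4·3 = 72; W₅W₆ = 4·3·11 = 132.
Length 3: W₁..W₃: k=1: 0+2448+24·17·6=4896; k=2: 9792+0+24·24·6=13248 → min 4896 | W₂..W₄: k=2: 0+576+17·24·4=2208; k=3: 2448+0+17·6·4=2856 → min 2208 | W₃..W₅: k=3: 0+72+24·6·3=504; k=4: 576+0+24·4·3=864 → min 504 | W₄..W₆: k=4: 0+132+6·4·11=396; k=5: 72+0+6·3·11=270 → min 270.
Length 4: W₁..W₄: k=1: 0+2208+24·17·4=3840; k=2: 9792+576+24·24·4=12672; k=3: 4896+0+24·6·4=5472 → min 3840 | W₂..W₅: k=2: 0+504+17·24·3=1728; k=3: 2448+72+17·6·3=2826; k=4: 2208+0+17·4·3=2412 → min 1728 | W₃..W₆: k=3: 0+270+24·6·11=1854; k=4: 576+132+24·4·11=1764; k=5: 504+0+24·3·11=1296 → min 1296.
Length 5: W₁..W₅: k=1: 0+1728+24·17·3=2952; k=2: 9792+504+24·24·3=12024; k=3: 4896+72+24·6·3=5400; k=4: 3840+0+24·4·3=4128 → min 2952 | W₂..W₆: k=2: 0+1296+17·24·11=5784; k=3: 2448+270+17·6·11=3840; k=4: 2208+132+17·4·11=3088; k=5: 1728+0+17·3·11=2289 → min 2289.
Length 6: W₁..W₆: k=1: 0+2289+24·17·11=6777; k=2: 9792+1296+24·24·11=17424; k=3: 4896+270+24·6·11=6750; k=4: 3840+132+24·4·11=5028; k=5: 2952+0+24·3·11=3744 → min 3744.
Optimal order: ((W₁·(W₂·(W₃·(W₄·W₅))))·W₆) with cost 3744.

3744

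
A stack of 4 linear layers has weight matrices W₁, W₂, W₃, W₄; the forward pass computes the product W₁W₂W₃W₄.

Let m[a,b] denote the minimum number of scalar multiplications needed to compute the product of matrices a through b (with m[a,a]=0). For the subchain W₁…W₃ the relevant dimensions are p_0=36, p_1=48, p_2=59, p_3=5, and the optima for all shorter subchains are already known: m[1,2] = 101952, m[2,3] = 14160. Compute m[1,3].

m[1,3] = min over k∈[1,2] of m[1,k]+m[k+1,3]+p_{0}·p_k·p_{3}.
k=1: 0 + 14160 + 36·48·5 = 22800; k=2: 101952 + 0 + 36·59·5 = 112572.
Minimum: 22800 at k=1.

22800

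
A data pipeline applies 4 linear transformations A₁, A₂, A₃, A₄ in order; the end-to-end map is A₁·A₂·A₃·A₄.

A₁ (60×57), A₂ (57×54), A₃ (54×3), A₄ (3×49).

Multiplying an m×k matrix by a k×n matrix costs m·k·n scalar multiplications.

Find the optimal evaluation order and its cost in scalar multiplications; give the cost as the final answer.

28314

Adjacent pairs: A₁A₂ = 60·57·54 = 184680; A₂A₃ = 57·54·3 = 9234; A₃A₄ = 54·3·49 = 7938.
Length 3: A₁..A₃: k=1: 0+9234+60·57·3=19494; k=2: 184680+0+60·54·3=194400 → min 19494 | A₂..A₄: k=2: 0+7938+57·54·49=158760; k=3: 9234+0+57·3·49=17613 → min 17613.
Length 4: A₁..A₄: k=1: 0+17613+60·57·49=185193; k=2: 184680+7938+60·54·49=351378; k=3: 19494+0+60·3·49=28314 → min 28314.
Optimal parenthesization: ((A₁·(A₂·A₃))·A₄) with cost 28314.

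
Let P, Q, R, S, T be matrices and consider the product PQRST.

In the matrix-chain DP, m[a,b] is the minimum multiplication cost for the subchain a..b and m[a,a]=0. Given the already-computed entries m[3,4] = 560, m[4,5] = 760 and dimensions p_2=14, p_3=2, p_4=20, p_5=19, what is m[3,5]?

1292

m[3,5] = min over k∈[3,4] of m[3,k]+m[k+1,5]+p_{2}·p_k·p_{5}.
k=3: 0 + 760 + 14·2·19 = 1292; k=4: 560 + 0 + 14·20·19 = 5880.
Minimum: 1292 at k=3.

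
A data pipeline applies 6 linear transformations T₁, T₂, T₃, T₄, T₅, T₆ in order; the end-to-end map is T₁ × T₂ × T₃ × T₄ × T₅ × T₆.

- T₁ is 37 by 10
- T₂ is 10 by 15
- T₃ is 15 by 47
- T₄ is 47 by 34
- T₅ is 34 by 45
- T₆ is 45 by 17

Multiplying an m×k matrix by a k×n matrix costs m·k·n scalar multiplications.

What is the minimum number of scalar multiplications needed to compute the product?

52270

Adjacent pairs: T₁T₂ = 37·10·15 = 5550; T₂T₃ = 10·15·47 = 7050; T₃T₄ = 15·47·34 = 23970; T₄T₅ = 47·34·45 = 71910; T₅T₆ = 34·45·17 = 26010.
Length 3: T₁..T₃: k=1: 0+7050+37·10·47=24440; k=2: 5550+0+37·15·47=31635 → min 24440 | T₂..T₄: k=2: 0+23970+10·15·34=29070; k=3: 7050+0+10·47·34=23030 → min 23030 | T₃..T₅: k=3: 0+71910+15·47·45=103635; k=4: 23970+0+15·34·45=46920 → min 46920 | T₄..T₆: k=4: 0+26010+47·34·17=53176; k=5: 71910+0+47·45·17=107865 → min 53176.
Length 4: T₁..T₄: k=1: 0+23030+37·10·34=35610; k=2: 5550+23970+37·15·34=48390; k=3: 24440+0+37·47·34=83566 → min 35610 | T₂..T₅: k=2: 0+46920+10·15·45=53670; k=3: 7050+71910+10·47·45=100110; k=4: 23030+0+10·34·45=38330 → min 38330 | T₃..T₆: k=3: 0+53176+15·47·17=65161; k=4: 23970+26010+15·34·17=58650; k=5: 46920+0+15·45·17=58395 → min 58395.
Length 5: T₁..T₅: k=1: 0+38330+37·10·45=54980; k=2: 5550+46920+37·15·45=77445; k=3: 24440+71910+37·47·45=174605; k=4: 35610+0+37·34·45=92220 → min 54980 | T₂..T₆: k=2: 0+58395+10·15·17=60945; k=3: 7050+53176+10·47·17=68216; k=4: 23030+26010+10·34·17=54820; k=5: 38330+0+10·45·17=45980 → min 45980.
Length 6: T₁..T₆: k=1: 0+45980+37·10·17=52270; k=2: 5550+58395+37·15·17=73380; k=3: 24440+53176+37·47·17=107179; k=4: 35610+26010+37·34·17=83006; k=5: 54980+0+37·45·17=83285 → min 52270.
Optimal order: (T₁ × ((((T₂ × T₃) × T₄) × T₅) × T₆)) with cost 52270.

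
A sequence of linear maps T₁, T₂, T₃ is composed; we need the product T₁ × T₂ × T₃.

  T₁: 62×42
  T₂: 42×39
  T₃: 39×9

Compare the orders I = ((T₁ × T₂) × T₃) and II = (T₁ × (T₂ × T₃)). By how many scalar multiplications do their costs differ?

85140

Order I = ((T₁ × T₂) × T₃): (T₁ × T₂): 62×42 by 42×39 → 62×39, cost 62·42·39 = 101556; ((T₁ × T₂) × T₃): 62×39 by 39×9 → 62×9, cost 62·39·9 = 21762; cumulative 123318. Total 123318.
Order II = (T₁ × (T₂ × T₃)): (T₂ × T₃): 42×39 by 39×9 → 42×9, cost 42·39·9 = 14742; (T₁ × (T₂ × T₃)): 62×42 by 42×9 → 62×9, cost 62·42·9 = 23436; cumulative 38178. Total 38178.
Difference: |123318 − 38178| = 85140.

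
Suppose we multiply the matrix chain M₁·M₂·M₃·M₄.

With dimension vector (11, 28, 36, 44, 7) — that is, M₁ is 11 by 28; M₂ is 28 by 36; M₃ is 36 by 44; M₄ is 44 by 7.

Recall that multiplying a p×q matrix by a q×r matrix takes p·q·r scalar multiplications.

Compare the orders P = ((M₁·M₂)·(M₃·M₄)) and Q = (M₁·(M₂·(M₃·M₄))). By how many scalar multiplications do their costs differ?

4648

Order P = ((M₁·M₂)·(M₃·M₄)): (M₁·M₂): 11×28 by 28×36 → 11×36, cost 11·28·36 = 11088; (M₃·M₄): 36×44 by 44×7 → 36×7, cost 36·44·7 = 11088; ((M₁·M₂)·(M₃·M₄)): 11×36 by 36×7 → 11×7, cost 11·36·7 = 2772; cumulative 24948. Total 24948.
Order Q = (M₁·(M₂·(M₃·M₄))): (M₃·M₄): 36×44 by 44×7 → 36×7, cost 36·44·7 = 11088; (M₂·(M₃·M₄)): 28×36 by 36×7 → 28×7, cost 28·36·7 = 7056; cumulative 18144; (M₁·(M₂·(M₃·M₄))): 11×28 by 28×7 → 11×7, cost 11·28·7 = 2156; cumulative 20300. Total 20300.
Difference: |24948 − 20300| = 4648.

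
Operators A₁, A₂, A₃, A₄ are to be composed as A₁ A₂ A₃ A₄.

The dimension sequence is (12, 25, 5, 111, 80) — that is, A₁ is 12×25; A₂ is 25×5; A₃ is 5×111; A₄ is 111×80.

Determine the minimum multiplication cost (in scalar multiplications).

Adjacent pairs: A₁A₂ = 12·25·5 = 1500; A₂A₃ = 25·5·111 = 13875; A₃A₄ = 5·111·80 = 44400.
Length 3: A₁..A₃: k=1: 0+13875+12·25·111=47175; k=2: 1500+0+12·5·111=8160 → min 8160 | A₂..A₄: k=2: 0+44400+25·5·80=54400; k=3: 13875+0+25·111·80=235875 → min 54400.
Length 4: A₁..A₄: k=1: 0+54400+12·25·80=78400; k=2: 1500+44400+12·5·80=50700; k=3: 8160+0+12·111·80=114720 → min 50700.
Optimal order: ((A₁ A₂) (A₃ A₄)) with cost 50700.

50700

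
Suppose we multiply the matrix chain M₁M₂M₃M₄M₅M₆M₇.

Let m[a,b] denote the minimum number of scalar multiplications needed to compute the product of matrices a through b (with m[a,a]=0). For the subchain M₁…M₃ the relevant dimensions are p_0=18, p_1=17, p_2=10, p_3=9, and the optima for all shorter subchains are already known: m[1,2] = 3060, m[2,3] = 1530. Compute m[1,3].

4284

m[1,3] = min over k∈[1,2] of m[1,k]+m[k+1,3]+p_{0}·p_k·p_{3}.
k=1: 0 + 1530 + 18·17·9 = 4284; k=2: 3060 + 0 + 18·10·9 = 4680.
Minimum: 4284 at k=1.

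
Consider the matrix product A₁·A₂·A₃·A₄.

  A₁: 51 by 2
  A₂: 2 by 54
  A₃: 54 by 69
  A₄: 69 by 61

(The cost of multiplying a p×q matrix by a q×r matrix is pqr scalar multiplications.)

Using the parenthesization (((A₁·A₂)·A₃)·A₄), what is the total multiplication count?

(A₁·A₂): 51×2 by 2×54 → 51×54, cost 51·2·54 = 5508
((A₁·A₂)·A₃): 51×54 by 54×69 → 51×69, cost 51·54·69 = 190026; cumulative 195534
(((A₁·A₂)·A₃)·A₄): 51×69 by 69×61 → 51×61, cost 51·69·61 = 214659; cumulative 410193
Total: 410193 scalar multiplications.

410193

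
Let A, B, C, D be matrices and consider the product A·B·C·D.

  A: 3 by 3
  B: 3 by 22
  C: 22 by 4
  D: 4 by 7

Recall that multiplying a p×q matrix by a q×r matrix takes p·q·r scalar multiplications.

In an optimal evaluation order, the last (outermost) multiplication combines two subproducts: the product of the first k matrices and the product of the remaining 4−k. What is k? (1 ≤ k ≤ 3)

3

Adjacent pairs: AB = 3·3·22 = 198; BC = 3·22·4 = 264; CD = 22·4·7 = 616.
Length 3: A..C: k=1: 0+264+3·3·4=300; k=2: 198+0+3·22·4=462 → min 300 | B..D: k=2: 0+616+3·22·7=1078; k=3: 264+0+3·4·7=348 → min 348.
Top-level splits: k=1: (A..A)·(B..D) → 0+348+3·3·7 = 411; k=2: (A..B)·(C..D) → 198+616+3·22·7 = 1276; k=3: (A..C)·(D..D) → 300+0+3·4·7 = 384.
Best split is after C, i.e. k = 3.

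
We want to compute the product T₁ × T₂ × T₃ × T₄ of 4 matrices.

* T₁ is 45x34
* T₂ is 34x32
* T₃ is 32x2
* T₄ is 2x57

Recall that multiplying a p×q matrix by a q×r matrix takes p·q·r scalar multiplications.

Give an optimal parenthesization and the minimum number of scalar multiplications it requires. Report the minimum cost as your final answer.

10366

Adjacent pairs: T₁T₂ = 45·34·32 = 48960; T₂T₃ = 34·32·2 = 2176; T₃T₄ = 32·2·57 = 3648.
Length 3: T₁..T₃: k=1: 0+2176+45·34·2=5236; k=2: 48960+0+45·32·2=51840 → min 5236 | T₂..T₄: k=2: 0+3648+34·32·57=65664; k=3: 2176+0+34·2·57=6052 → min 6052.
Length 4: T₁..T₄: k=1: 0+6052+45·34·57=93262; k=2: 48960+3648+45·32·57=134688; k=3: 5236+0+45·2·57=10366 → min 10366.
Optimal parenthesization: ((T₁ × (T₂ × T₃)) × T₄) with cost 10366.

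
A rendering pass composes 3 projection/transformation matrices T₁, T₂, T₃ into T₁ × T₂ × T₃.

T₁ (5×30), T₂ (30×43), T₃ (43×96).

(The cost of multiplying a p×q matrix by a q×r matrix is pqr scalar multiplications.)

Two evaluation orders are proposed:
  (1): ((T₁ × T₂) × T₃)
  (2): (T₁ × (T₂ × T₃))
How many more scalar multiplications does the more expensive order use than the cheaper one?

Order (1) = ((T₁ × T₂) × T₃): (T₁ × T₂): 5×30 by 30×43 → 5×43, cost 5·30·43 = 6450; ((T₁ × T₂) × T₃): 5×43 by 43×96 → 5×96, cost 5·43·96 = 20640; cumulative 27090. Total 27090.
Order (2) = (T₁ × (T₂ × T₃)): (T₂ × T₃): 30×43 by 43×96 → 30×96, cost 30·43·96 = 123840; (T₁ × (T₂ × T₃)): 5×30 by 30×96 → 5×96, cost 5·30·96 = 14400; cumulative 138240. Total 138240.
Difference: |27090 − 138240| = 111150.

111150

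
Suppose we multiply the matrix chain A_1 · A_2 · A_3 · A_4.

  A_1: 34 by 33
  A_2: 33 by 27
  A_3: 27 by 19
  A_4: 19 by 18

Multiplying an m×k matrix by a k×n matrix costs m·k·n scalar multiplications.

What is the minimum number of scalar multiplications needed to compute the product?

45468

Adjacent pairs: A_1A_2 = 34·33·27 = 30294; A_2A_3 = 33·27·19 = 16929; A_3A_4 = 27·19·18 = 9234.
Length 3: A_1..A_3: k=1: 0+16929+34·33·19=38247; k=2: 30294+0+34·27·19=47736 → min 38247 | A_2..A_4: k=2: 0+9234+33·27·18=25272; k=3: 16929+0+33·19·18=28215 → min 25272.
Length 4: A_1..A_4: k=1: 0+25272+34·33·18=45468; k=2: 30294+9234+34·27·18=56052; k=3: 38247+0+34·19·18=49875 → min 45468.
Optimal order: (A_1 · (A_2 · (A_3 · A_4))) with cost 45468.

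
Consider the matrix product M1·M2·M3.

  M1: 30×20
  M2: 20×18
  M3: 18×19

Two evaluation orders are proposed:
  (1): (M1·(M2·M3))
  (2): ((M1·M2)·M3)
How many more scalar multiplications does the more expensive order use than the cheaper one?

Order (1) = (M1·(M2·M3)): (M2·M3): 20×18 by 18×19 → 20×19, cost 20·18·19 = 6840; (M1·(M2·M3)): 30×20 by 20×19 → 30×19, cost 30·20·19 = 11400; cumulative 18240. Total 18240.
Order (2) = ((M1·M2)·M3): (M1·M2): 30×20 by 20×18 → 30×18, cost 30·20·18 = 10800; ((M1·M2)·M3): 30×18 by 18×19 → 30×19, cost 30·18·19 = 10260; cumulative 21060. Total 21060.
Difference: |18240 − 21060| = 2820.

2820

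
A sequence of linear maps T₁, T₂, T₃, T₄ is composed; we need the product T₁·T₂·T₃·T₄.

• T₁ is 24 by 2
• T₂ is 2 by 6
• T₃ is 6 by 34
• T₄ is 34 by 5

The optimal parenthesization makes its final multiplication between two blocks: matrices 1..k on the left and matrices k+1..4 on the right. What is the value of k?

Adjacent pairs: T₁T₂ = 24·2·6 = 288; T₂T₃ = 2·6·34 = 408; T₃T₄ = 6·34·5 = 1020.
Length 3: T₁..T₃: k=1: 0+408+24·2·34=2040; k=2: 288+0+24·6·34=5184 → min 2040 | T₂..T₄: k=2: 0+1020+2·6·5=1080; k=3: 408+0+2·34·5=748 → min 748.
Top-level splits: k=1: (T₁..T₁)·(T₂..T₄) → 0+748+24·2·5 = 988; k=2: (T₁..T₂)·(T₃..T₄) → 288+1020+24·6·5 = 2028; k=3: (T₁..T₃)·(T₄..T₄) → 2040+0+24·34·5 = 6120.
Best split is after T₁, i.e. k = 1.

1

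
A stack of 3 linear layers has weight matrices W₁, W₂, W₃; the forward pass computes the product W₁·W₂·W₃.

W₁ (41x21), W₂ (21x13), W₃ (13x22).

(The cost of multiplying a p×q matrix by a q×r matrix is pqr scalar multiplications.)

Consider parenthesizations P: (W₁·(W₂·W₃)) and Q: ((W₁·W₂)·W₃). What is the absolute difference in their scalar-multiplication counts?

Order P = (W₁·(W₂·W₃)): (W₂·W₃): 21×13 by 13×22 → 21×22, cost 21·13·22 = 6006; (W₁·(W₂·W₃)): 41×21 by 21×22 → 41×22, cost 41·21·22 = 18942; cumulative 24948. Total 24948.
Order Q = ((W₁·W₂)·W₃): (W₁·W₂): 41×21 by 21×13 → 41×13, cost 41·21·13 = 11193; ((W₁·W₂)·W₃): 41×13 by 13×22 → 41×22, cost 41·13·22 = 11726; cumulative 22919. Total 22919.
Difference: |24948 − 22919| = 2029.

2029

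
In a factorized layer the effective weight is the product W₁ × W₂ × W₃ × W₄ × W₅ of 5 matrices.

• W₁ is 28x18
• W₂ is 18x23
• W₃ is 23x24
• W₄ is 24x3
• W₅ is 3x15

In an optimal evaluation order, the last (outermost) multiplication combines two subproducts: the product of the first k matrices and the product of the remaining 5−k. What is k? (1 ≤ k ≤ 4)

Adjacent pairs: W₁W₂ = 28·18·23 = 11592; W₂W₃ = 18·23·24 = 9936; W₃W₄ = 23·24·3 = 1656; W₄W₅ = 24·3·15 = 1080.
Length 3: W₁..W₃: k=1: 0+9936+28·18·24=22032; k=2: 11592+0+28·23·24=27048 → min 22032 | W₂..W₄: k=2: 0+1656+18·23·3=2898; k=3: 9936+0+18·24·3=11232 → min 2898 | W₃..W₅: k=3: 0+1080+23·24·15=9360; k=4: 1656+0+23·3·15=2691 → min 2691.
Length 4: W₁..W₄: k=1: 0+2898+28·18·3=4410; k=2: 11592+1656+28·23·3=15180; k=3: 22032+0+28·24·3=24048 → min 4410 | W₂..W₅: k=2: 0+2691+18·23·15=8901; k=3: 9936+1080+18·24·15=17496; k=4: 2898+0+18·3·15=3708 → min 3708.
Top-level splits: k=1: (W₁..W₁)·(W₂..W₅) → 0+3708+28·18·15 = 11268; k=2: (W₁..W₂)·(W₃..W₅) → 11592+2691+28·23·15 = 23943; k=3: (W₁..W₃)·(W₄..W₅) → 22032+1080+28·24·15 = 33192; k=4: (W₁..W₄)·(W₅..W₅) → 4410+0+28·3·15 = 5670.
Best split is after W₄, i.e. k = 4.

4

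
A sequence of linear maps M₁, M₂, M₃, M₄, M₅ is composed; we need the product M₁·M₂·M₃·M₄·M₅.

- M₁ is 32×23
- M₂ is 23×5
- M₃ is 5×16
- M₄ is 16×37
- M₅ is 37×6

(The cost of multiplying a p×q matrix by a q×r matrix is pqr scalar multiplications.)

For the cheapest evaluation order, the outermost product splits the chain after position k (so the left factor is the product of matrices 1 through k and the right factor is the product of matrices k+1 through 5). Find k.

Adjacent pairs: M₁M₂ = 32·23·5 = 3680; M₂M₃ = 23·5·16 = 1840; M₃M₄ = 5·16·37 = 2960; M₄M₅ = 16·37·6 = 3552.
Length 3: M₁..M₃: k=1: 0+1840+32·23·16=13616; k=2: 3680+0+32·5·16=6240 → min 6240 | M₂..M₄: k=2: 0+2960+23·5·37=7215; k=3: 1840+0+23·16·37=15456 → min 7215 | M₃..M₅: k=3: 0+3552+5·16·6=4032; k=4: 2960+0+5·37·6=4070 → min 4032.
Length 4: M₁..M₄: k=1: 0+7215+32·23·37=34447; k=2: 3680+2960+32·5·37=12560; k=3: 6240+0+32·16·37=25184 → min 12560 | M₂..M₅: k=2: 0+4032+23·5·6=4722; k=3: 1840+3552+23·16·6=7600; k=4: 7215+0+23·37·6=12321 → min 4722.
Top-level splits: k=1: (M₁..M₁)·(M₂..M₅) → 0+4722+32·23·6 = 9138; k=2: (M₁..M₂)·(M₃..M₅) → 3680+4032+32·5·6 = 8672; k=3: (M₁..M₃)·(M₄..M₅) → 6240+3552+32·16·6 = 12864; k=4: (M₁..M₄)·(M₅..M₅) → 12560+0+32·37·6 = 19664.
Best split is after M₂, i.e. k = 2.

2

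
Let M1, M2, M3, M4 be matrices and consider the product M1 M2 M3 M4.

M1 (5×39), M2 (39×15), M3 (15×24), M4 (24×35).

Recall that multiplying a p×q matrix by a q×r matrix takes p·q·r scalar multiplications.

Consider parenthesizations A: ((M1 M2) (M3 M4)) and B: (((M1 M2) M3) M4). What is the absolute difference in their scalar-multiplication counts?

9225

Order A = ((M1 M2) (M3 M4)): (M1 M2): 5×39 by 39×15 → 5×15, cost 5·39·15 = 2925; (M3 M4): 15×24 by 24×35 → 15×35, cost 15·24·35 = 12600; ((M1 M2) (M3 M4)): 5×15 by 15×35 → 5×35, cost 5·15·35 = 2625; cumulative 18150. Total 18150.
Order B = (((M1 M2) M3) M4): (M1 M2): 5×39 by 39×15 → 5×15, cost 5·39·15 = 2925; ((M1 M2) M3): 5×15 by 15×24 → 5×24, cost 5·15·24 = 1800; cumulative 4725; (((M1 M2) M3) M4): 5×24 by 24×35 → 5×35, cost 5·24·35 = 4200; cumulative 8925. Total 8925.
Difference: |18150 − 8925| = 9225.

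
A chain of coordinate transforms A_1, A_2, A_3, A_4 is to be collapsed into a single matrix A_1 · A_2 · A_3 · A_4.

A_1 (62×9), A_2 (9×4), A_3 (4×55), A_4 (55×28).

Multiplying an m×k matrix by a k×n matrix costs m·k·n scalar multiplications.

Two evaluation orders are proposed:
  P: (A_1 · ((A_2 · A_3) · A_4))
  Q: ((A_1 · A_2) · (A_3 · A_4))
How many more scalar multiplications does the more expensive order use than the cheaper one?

Order P = (A_1 · ((A_2 · A_3) · A_4)): (A_2 · A_3): 9×4 by 4×55 → 9×55, cost 9·4·55 = 1980; ((A_2 · A_3) · A_4): 9×55 by 55×28 → 9×28, cost 9·55·28 = 13860; cumulative 15840; (A_1 · ((A_2 · A_3) · A_4)): 62×9 by 9×28 → 62×28, cost 62·9·28 = 15624; cumulative 31464. Total 31464.
Order Q = ((A_1 · A_2) · (A_3 · A_4)): (A_1 · A_2): 62×9 by 9×4 → 62×4, cost 62·9·4 = 2232; (A_3 · A_4): 4×55 by 55×28 → 4×28, cost 4·55·28 = 6160; ((A_1 · A_2) · (A_3 · A_4)): 62×4 by 4×28 → 62×28, cost 62·4·28 = 6944; cumulative 15336. Total 15336.
Difference: |31464 − 15336| = 16128.

16128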